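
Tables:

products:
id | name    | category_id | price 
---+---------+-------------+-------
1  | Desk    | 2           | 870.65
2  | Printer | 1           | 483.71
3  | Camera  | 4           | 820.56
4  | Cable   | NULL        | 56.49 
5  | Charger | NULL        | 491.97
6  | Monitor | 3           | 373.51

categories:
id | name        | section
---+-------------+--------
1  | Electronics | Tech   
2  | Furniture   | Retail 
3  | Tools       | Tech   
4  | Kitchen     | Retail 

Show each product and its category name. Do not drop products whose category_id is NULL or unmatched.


LEFT JOIN keeps every row from products (the left table); where category_id has no match in categories, the category columns become NULL. Walk through each product:
  - product 1 (Desk): category_id=2 -> matches Furniture
  - product 2 (Printer): category_id=1 -> matches Electronics
  - product 3 (Camera): category_id=4 -> matches Kitchen
  - product 4 (Cable): category_id=NULL, no match -> kept with NULL
  - product 5 (Charger): category_id=NULL, no match -> kept with NULL
  - product 6 (Monitor): category_id=3 -> matches Tools
All 6 rows appear; 2 have NULL category.

SQL:
SELECT a.name, b.name AS category
FROM products a
LEFT JOIN categories b ON a.category_id = b.id

Result:
name    | category   
--------+------------
Desk    | Furniture  
Printer | Electronics
Camera  | Kitchen    
Cable   | NULL       
Charger | NULL       
Monitor | Tools      


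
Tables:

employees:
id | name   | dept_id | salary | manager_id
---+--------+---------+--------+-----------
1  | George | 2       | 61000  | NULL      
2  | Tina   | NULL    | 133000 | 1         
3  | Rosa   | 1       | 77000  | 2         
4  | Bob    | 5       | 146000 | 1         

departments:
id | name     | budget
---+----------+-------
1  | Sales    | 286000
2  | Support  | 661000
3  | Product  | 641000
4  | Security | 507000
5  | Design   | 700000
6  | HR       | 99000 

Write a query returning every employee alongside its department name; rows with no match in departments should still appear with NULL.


LEFT JOIN keeps every row from employees (the left table); where dept_id has no match in departments, the department columns become NULL. Walk through each employee:
  - employee 1 (George): dept_id=2 -> matches Support
  - employee 2 (Tina): dept_id=NULL, no match -> kept with NULL
  - employee 3 (Rosa): dept_id=1 -> matches Sales
  - employee 4 (Bob): dept_id=5 -> matches Design
All 4 rows appear; 1 has NULL department.

SQL:
SELECT a.name, b.name AS department
FROM employees a
LEFT JOIN departments b ON a.dept_id = b.id

Result:
name   | department
-------+-----------
George | Support   
Tina   | NULL      
Rosa   | Sales     
Bob    | Design    


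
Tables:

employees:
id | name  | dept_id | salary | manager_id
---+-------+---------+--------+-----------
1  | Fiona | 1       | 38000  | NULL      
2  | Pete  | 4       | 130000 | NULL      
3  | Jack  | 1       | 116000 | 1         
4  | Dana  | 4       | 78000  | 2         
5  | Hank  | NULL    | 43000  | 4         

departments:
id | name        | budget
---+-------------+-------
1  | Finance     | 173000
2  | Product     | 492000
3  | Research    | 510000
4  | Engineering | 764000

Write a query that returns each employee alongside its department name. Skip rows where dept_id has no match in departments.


INNER JOIN keeps only employees rows whose dept_id matches an id in departments. Walk through each employee:
  - employee 1 (Fiona): dept_id=1 -> matches Finance
  - employee 2 (Pete): dept_id=4 -> matches Engineering
  - employee 3 (Jack): dept_id=1 -> matches Finance
  - employee 4 (Dana): dept_id=4 -> matches Engineering
  - employee 5 (Hank): dept_id=NULL, no match -> dropped
So 1 of 5 rows is dropped.

SQL:
SELECT a.name, b.name AS department
FROM employees a
INNER JOIN departments b ON a.dept_id = b.id

Result:
name  | department 
------+------------
Fiona | Finance    
Pete  | Engineering
Jack  | Finance    
Dana  | Engineering


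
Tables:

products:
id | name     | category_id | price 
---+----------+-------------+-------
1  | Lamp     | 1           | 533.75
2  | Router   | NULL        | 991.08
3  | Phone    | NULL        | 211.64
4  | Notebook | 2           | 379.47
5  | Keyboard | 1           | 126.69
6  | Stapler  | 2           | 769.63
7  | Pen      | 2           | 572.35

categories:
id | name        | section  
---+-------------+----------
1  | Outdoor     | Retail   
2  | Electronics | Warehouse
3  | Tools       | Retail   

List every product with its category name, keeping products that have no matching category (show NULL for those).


LEFT JOIN keeps every row from products (the left table); where category_id has no match in categories, the category columns become NULL. Walk through each product:
  - product 1 (Lamp): category_id=1 -> matches Outdoor
  - product 2 (Router): category_id=NULL, no match -> kept with NULL
  - product 3 (Phone): category_id=NULL, no match -> kept with NULL
  - product 4 (Notebook): category_id=2 -> matches Electronics
  - product 5 (Keyboard): category_id=1 -> matches Outdoor
  - product 6 (Stapler): category_id=2 -> matches Electronics
  - product 7 (Pen): category_id=2 -> matches Electronics
All 7 rows appear; 2 have NULL category.

SQL:
SELECT a.name, b.name AS category
FROM products a
LEFT JOIN categories b ON a.category_id = b.id

Result:
name     | category   
---------+------------
Lamp     | Outdoor    
Router   | NULL       
Phone    | NULL       
Notebook | Electronics
Keyboard | Outdoor    
Stapler  | Electronics
Pen      | Electronics


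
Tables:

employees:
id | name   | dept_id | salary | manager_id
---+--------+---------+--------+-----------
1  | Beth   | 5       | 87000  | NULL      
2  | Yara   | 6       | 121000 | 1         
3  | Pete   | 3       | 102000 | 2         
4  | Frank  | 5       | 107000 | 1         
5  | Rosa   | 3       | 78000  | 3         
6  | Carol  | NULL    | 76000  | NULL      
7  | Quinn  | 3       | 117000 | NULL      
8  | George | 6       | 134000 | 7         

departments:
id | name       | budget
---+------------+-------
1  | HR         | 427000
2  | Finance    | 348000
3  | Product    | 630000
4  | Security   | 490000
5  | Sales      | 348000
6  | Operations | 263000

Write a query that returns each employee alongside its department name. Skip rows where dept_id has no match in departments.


INNER JOIN keeps only employees rows whose dept_id matches an id in departments. Walk through each employee:
  - employee 1 (Beth): dept_id=5 -> matches Sales
  - employee 2 (Yara): dept_id=6 -> matches Operations
  - employee 3 (Pete): dept_id=3 -> matches Product
  - employee 4 (Frank): dept_id=5 -> matches Sales
  - employee 5 (Rosa): dept_id=3 -> matches Product
  - employee 6 (Carol): dept_id=NULL, no match -> dropped
  - employee 7 (Quinn): dept_id=3 -> matches Product
  - employee 8 (George): dept_id=6 -> matches Operations
So 1 of 8 rows is dropped.

SQL:
SELECT a.name, b.name AS department
FROM employees a
INNER JOIN departments b ON a.dept_id = b.id

Result:
name   | department
-------+-----------
Beth   | Sales     
Yara   | Operations
Pete   | Product   
Frank  | Sales     
Rosa   | Product   
Quinn  | Product   
George | Operations


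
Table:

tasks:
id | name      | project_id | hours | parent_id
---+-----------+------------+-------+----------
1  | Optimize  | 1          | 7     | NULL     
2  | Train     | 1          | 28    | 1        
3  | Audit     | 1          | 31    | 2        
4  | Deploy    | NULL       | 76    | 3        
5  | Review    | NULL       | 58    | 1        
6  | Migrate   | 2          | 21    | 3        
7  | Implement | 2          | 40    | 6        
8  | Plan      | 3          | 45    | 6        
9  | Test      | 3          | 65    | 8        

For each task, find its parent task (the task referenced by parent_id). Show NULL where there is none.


This is a self-join: tasks is joined to a second copy of itself, matching each row's parent_id to another row's id. Use LEFT JOIN so rows with parent_id=NULL are kept.
  - task 1 (Optimize): parent_id=NULL -> NULL
  - task 2 (Train): parent_id=1 -> Optimize
  - task 3 (Audit): parent_id=2 -> Train
  - task 4 (Deploy): parent_id=3 -> Audit
  - task 5 (Review): parent_id=1 -> Optimize
  - task 6 (Migrate): parent_id=3 -> Audit
  - task 7 (Implement): parent_id=6 -> Migrate
  - task 8 (Plan): parent_id=6 -> Migrate
  - task 9 (Test): parent_id=8 -> Plan

SQL:
SELECT a.name AS item, b.name AS parent
FROM tasks a
LEFT JOIN tasks b ON a.parent_id = b.id

Result:
item      | parent  
----------+---------
Optimize  | NULL    
Train     | Optimize
Audit     | Train   
Deploy    | Audit   
Review    | Optimize
Migrate   | Audit   
Implement | Migrate 
Plan      | Migrate 
Test      | Plan    


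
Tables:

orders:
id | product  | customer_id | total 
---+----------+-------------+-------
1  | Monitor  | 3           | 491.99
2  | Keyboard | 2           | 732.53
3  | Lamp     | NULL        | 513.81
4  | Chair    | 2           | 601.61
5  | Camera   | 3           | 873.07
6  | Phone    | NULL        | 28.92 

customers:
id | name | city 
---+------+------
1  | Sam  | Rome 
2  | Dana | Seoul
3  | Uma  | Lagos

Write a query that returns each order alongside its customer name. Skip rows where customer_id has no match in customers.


INNER JOIN keeps only orders rows whose customer_id matches an id in customers. Walk through each order:
  - order 1 (Monitor): customer_id=3 -> matches Uma
  - order 2 (Keyboard): customer_id=2 -> matches Dana
  - order 3 (Lamp): customer_id=NULL, no match -> dropped
  - order 4 (Chair): customer_id=2 -> matches Dana
  - order 5 (Camera): customer_id=3 -> matches Uma
  - order 6 (Phone): customer_id=NULL, no match -> dropped
So 2 of 6 rows are dropped.

SQL:
SELECT a.product, b.name AS customer
FROM orders a
INNER JOIN customers b ON a.customer_id = b.id

Result:
product  | customer
---------+---------
Monitor  | Uma     
Keyboard | Dana    
Chair    | Dana    
Camera   | Uma     


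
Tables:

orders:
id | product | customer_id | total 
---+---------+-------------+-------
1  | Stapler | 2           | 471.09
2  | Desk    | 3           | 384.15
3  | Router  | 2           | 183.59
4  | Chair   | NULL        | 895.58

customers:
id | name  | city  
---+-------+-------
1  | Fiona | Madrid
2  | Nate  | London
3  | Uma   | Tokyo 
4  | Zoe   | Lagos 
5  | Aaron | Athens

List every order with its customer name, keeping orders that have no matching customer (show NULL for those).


LEFT JOIN keeps every row from orders (the left table); where customer_id has no match in customers, the customer columns become NULL. Walk through each order:
  - order 1 (Stapler): customer_id=2 -> matches Nate
  - order 2 (Desk): customer_id=3 -> matches Uma
  - order 3 (Router): customer_id=2 -> matches Nate
  - order 4 (Chair): customer_id=NULL, no match -> kept with NULL
All 4 rows appear; 1 has NULL customer.

SQL:
SELECT a.product, b.name AS customer
FROM orders a
LEFT JOIN customers b ON a.customer_id = b.id

Result:
product | customer
--------+---------
Stapler | Nate    
Desk    | Uma     
Router  | Nate    
Chair   | NULL    


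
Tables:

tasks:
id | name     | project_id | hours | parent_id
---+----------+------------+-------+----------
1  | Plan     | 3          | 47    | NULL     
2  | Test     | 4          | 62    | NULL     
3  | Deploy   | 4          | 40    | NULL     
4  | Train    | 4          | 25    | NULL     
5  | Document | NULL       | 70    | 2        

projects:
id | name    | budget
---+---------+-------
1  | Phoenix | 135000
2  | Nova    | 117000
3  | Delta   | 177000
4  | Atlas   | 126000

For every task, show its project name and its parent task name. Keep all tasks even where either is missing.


Two LEFT JOINs from the same base table tasks: one to projects via project_id, one to tasks itself via parent_id. Both are LEFT so every task is preserved.
Match against projects:
  - task 1 (Plan): project_id=3 -> matches Delta
  - task 2 (Test): project_id=4 -> matches Atlas
  - task 3 (Deploy): project_id=4 -> matches Atlas
  - task 4 (Train): project_id=4 -> matches Atlas
  - task 5 (Document): project_id=NULL, no match -> kept with NULL
Match against tasks (self):
  - task 1 (Plan): parent_id=NULL -> NULL
  - task 2 (Test): parent_id=NULL -> NULL
  - task 3 (Deploy): parent_id=NULL -> NULL
  - task 4 (Train): parent_id=NULL -> NULL
  - task 5 (Document): parent_id=2 -> Test

SQL:
SELECT a.name, b.name AS project, c.name AS parent
FROM tasks a
LEFT JOIN projects b ON a.project_id = b.id
LEFT JOIN tasks c ON a.parent_id = c.id

Result:
name     | project | parent
---------+---------+-------
Plan     | Delta   | NULL  
Test     | Atlas   | NULL  
Deploy   | Atlas   | NULL  
Train    | Atlas   | NULL  
Document | NULL    | Test  


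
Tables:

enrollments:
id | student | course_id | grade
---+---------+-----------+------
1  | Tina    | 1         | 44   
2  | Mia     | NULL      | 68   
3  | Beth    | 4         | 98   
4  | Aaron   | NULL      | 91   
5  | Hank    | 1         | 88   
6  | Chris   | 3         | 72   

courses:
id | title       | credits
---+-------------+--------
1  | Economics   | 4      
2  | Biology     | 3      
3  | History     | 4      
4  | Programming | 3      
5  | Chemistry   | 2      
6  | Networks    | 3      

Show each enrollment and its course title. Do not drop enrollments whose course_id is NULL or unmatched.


LEFT JOIN keeps every row from enrollments (the left table); where course_id has no match in courses, the course columns become NULL. Walk through each enrollment:
  - enrollment 1 (Tina): course_id=1 -> matches Economics
  - enrollment 2 (Mia): course_id=NULL, no match -> kept with NULL
  - enrollment 3 (Beth): course_id=4 -> matches Programming
  - enrollment 4 (Aaron): course_id=NULL, no match -> kept with NULL
  - enrollment 5 (Hank): course_id=1 -> matches Economics
  - enrollment 6 (Chris): course_id=3 -> matches History
All 6 rows appear; 2 have NULL course.

SQL:
SELECT a.student, b.title AS course
FROM enrollments a
LEFT JOIN courses b ON a.course_id = b.id

Result:
student | course     
--------+------------
Tina    | Economics  
Mia     | NULL       
Beth    | Programming
Aaron   | NULL       
Hank    | Economics  
Chris   | History    


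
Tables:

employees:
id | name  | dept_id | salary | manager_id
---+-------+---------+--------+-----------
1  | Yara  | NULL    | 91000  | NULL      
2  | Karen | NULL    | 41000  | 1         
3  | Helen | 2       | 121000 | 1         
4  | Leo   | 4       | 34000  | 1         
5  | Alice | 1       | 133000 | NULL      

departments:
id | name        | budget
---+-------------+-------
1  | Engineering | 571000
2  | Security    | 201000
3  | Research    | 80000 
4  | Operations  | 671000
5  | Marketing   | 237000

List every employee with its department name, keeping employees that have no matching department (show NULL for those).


LEFT JOIN keeps every row from employees (the left table); where dept_id has no match in departments, the department columns become NULL. Walk through each employee:
  - employee 1 (Yara): dept_id=NULL, no match -> kept with NULL
  - employee 2 (Karen): dept_id=NULL, no match -> kept with NULL
  - employee 3 (Helen): dept_id=2 -> matches Security
  - employee 4 (Leo): dept_id=4 -> matches Operations
  - employee 5 (Alice): dept_id=1 -> matches Engineering
All 5 rows appear; 2 have NULL department.

SQL:
SELECT a.name, b.name AS department
FROM employees a
LEFT JOIN departments b ON a.dept_id = b.id

Result:
name  | department 
------+------------
Yara  | NULL       
Karen | NULL       
Helen | Security   
Leo   | Operations 
Alice | Engineering


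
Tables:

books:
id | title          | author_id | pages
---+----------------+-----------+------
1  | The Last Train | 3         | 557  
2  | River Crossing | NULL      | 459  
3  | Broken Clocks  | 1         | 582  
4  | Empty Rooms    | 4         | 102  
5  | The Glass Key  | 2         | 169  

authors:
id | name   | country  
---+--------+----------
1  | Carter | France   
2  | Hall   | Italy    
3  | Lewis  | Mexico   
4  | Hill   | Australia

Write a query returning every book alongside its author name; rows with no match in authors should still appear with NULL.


LEFT JOIN keeps every row from books (the left table); where author_id has no match in authors, the author columns become NULL. Walk through each book:
  - book 1 (The Last Train): author_id=3 -> matches Lewis
  - book 2 (River Crossing): author_id=NULL, no match -> kept with NULL
  - book 3 (Broken Clocks): author_id=1 -> matches Carter
  - book 4 (Empty Rooms): author_id=4 -> matches Hill
  - book 5 (The Glass Key): author_id=2 -> matches Hall
All 5 rows appear; 1 has NULL author.

SQL:
SELECT a.title, b.name AS author
FROM books a
LEFT JOIN authors b ON a.author_id = b.id

Result:
title          | author
---------------+-------
The Last Train | Lewis 
River Crossing | NULL  
Broken Clocks  | Carter
Empty Rooms    | Hill  
The Glass Key  | Hall  


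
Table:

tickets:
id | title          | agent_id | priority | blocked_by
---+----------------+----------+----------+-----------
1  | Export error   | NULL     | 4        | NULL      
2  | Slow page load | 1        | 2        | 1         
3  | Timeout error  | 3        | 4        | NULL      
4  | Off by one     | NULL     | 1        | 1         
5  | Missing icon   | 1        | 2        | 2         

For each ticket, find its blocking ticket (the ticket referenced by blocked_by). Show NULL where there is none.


This is a self-join: tickets is joined to a second copy of itself, matching each row's blocked_by to another row's id. Use LEFT JOIN so rows with blocked_by=NULL are kept.
  - ticket 1 (Export error): blocked_by=NULL -> NULL
  - ticket 2 (Slow page load): blocked_by=1 -> Export error
  - ticket 3 (Timeout error): blocked_by=NULL -> NULL
  - ticket 4 (Off by one): blocked_by=1 -> Export error
  - ticket 5 (Missing icon): blocked_by=2 -> Slow page load

SQL:
SELECT a.title AS item, b.title AS blocked_by
FROM tickets a
LEFT JOIN tickets b ON a.blocked_by = b.id

Result:
item           | blocked_by    
---------------+---------------
Export error   | NULL          
Slow page load | Export error  
Timeout error  | NULL          
Off by one     | Export error  
Missing icon   | Slow page load


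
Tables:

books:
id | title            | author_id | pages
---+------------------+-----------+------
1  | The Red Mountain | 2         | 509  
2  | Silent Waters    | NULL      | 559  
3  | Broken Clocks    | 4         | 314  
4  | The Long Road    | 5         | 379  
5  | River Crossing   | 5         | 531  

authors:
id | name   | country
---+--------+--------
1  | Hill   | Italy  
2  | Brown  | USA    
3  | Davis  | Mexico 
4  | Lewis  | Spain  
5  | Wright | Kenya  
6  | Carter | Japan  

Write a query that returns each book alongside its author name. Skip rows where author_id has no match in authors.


INNER JOIN keeps only books rows whose author_id matches an id in authors. Walk through each book:
  - book 1 (The Red Mountain): author_id=2 -> matches Brown
  - book 2 (Silent Waters): author_id=NULL, no match -> dropped
  - book 3 (Broken Clocks): author_id=4 -> matches Lewis
  - book 4 (The Long Road): author_id=5 -> matches Wright
  - book 5 (River Crossing): author_id=5 -> matches Wright
So 1 of 5 rows is dropped.

SQL:
SELECT a.title, b.name AS author
FROM books a
INNER JOIN authors b ON a.author_id = b.id

Result:
title            | author
-----------------+-------
The Red Mountain | Brown 
Broken Clocks    | Lewis 
The Long Road    | Wright
River Crossing   | Wright


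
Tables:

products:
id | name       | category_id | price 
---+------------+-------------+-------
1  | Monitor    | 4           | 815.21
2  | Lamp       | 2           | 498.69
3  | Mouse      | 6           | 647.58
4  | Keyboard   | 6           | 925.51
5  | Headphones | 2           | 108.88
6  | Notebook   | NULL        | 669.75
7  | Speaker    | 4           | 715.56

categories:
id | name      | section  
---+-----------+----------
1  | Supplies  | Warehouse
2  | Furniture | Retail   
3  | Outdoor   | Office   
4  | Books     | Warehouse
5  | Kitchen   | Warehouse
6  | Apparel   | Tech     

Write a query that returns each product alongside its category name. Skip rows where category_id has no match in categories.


INNER JOIN keeps only products rows whose category_id matches an id in categories. Walk through each product:
  - product 1 (Monitor): category_id=4 -> matches Books
  - product 2 (Lamp): category_id=2 -> matches Furniture
  - product 3 (Mouse): category_id=6 -> matches Apparel
  - product 4 (Keyboard): category_id=6 -> matches Apparel
  - product 5 (Headphones): category_id=2 -> matches Furniture
  - product 6 (Notebook): category_id=NULL, no match -> dropped
  - product 7 (Speaker): category_id=4 -> matches Books
So 1 of 7 rows is dropped.

SQL:
SELECT a.name, b.name AS category
FROM products a
INNER JOIN categories b ON a.category_id = b.id

Result:
name       | category 
-----------+----------
Monitor    | Books    
Lamp       | Furniture
Mouse      | Apparel  
Keyboard   | Apparel  
Headphones | Furniture
Speaker    | Books    


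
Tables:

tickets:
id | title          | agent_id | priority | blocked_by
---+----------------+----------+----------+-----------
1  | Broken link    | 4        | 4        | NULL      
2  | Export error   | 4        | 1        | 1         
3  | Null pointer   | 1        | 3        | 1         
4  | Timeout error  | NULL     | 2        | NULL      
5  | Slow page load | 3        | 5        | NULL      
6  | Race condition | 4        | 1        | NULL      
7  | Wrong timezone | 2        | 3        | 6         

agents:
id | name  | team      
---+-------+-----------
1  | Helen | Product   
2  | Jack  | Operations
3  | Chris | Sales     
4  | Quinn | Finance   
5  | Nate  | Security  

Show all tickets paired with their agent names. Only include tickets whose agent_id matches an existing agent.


INNER JOIN keeps only tickets rows whose agent_id matches an id in agents. Walk through each ticket:
  - ticket 1 (Broken link): agent_id=4 -> matches Quinn
  - ticket 2 (Export error): agent_id=4 -> matches Quinn
  - ticket 3 (Null pointer): agent_id=1 -> matches Helen
  - ticket 4 (Timeout error): agent_id=NULL, no match -> dropped
  - ticket 5 (Slow page load): agent_id=3 -> matches Chris
  - ticket 6 (Race condition): agent_id=4 -> matches Quinn
  - ticket 7 (Wrong timezone): agent_id=2 -> matches Jack
So 1 of 7 rows is dropped.

SQL:
SELECT a.title, b.name AS agent
FROM tickets a
INNER JOIN agents b ON a.agent_id = b.id

Result:
title          | agent
---------------+------
Broken link    | Quinn
Export error   | Quinn
Null pointer   | Helen
Slow page load | Chris
Race condition | Quinn
Wrong timezone | Jack 


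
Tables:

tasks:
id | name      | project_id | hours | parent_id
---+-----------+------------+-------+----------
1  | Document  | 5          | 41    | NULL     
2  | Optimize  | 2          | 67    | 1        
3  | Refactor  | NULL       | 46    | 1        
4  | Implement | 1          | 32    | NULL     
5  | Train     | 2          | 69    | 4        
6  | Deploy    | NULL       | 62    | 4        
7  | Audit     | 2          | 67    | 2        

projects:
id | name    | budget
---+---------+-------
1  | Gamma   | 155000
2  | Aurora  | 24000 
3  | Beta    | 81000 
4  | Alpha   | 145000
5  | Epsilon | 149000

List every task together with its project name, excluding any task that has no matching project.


INNER JOIN keeps only tasks rows whose project_id matches an id in projects. Walk through each task:
  - task 1 (Document): project_id=5 -> matches Epsilon
  - task 2 (Optimize): project_id=2 -> matches Aurora
  - task 3 (Refactor): project_id=NULL, no match -> dropped
  - task 4 (Implement): project_id=1 -> matches Gamma
  - task 5 (Train): project_id=2 -> matches Aurora
  - task 6 (Deploy): project_id=NULL, no match -> dropped
  - task 7 (Audit): project_id=2 -> matches Aurora
So 2 of 7 rows are dropped.

SQL:
SELECT a.name, b.name AS project
FROM tasks a
INNER JOIN projects b ON a.project_id = b.id

Result:
name      | project
----------+--------
Document  | Epsilon
Optimize  | Aurora 
Implement | Gamma  
Train     | Aurora 
Audit     | Aurora 


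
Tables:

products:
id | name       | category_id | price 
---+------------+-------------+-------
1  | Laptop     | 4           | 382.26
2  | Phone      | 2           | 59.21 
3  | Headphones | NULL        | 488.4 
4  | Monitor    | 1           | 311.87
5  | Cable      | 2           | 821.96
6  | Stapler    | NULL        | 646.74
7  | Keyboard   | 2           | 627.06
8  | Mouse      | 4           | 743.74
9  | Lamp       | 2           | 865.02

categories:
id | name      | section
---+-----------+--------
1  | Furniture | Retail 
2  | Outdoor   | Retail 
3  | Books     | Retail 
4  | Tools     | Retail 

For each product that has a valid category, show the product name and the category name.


INNER JOIN keeps only products rows whose category_id matches an id in categories. Walk through each product:
  - product 1 (Laptop): category_id=4 -> matches Tools
  - product 2 (Phone): category_id=2 -> matches Outdoor
  - product 3 (Headphones): category_id=NULL, no match -> dropped
  - product 4 (Monitor): category_id=1 -> matches Furniture
  - product 5 (Cable): category_id=2 -> matches Outdoor
  - product 6 (Stapler): category_id=NULL, no match -> dropped
  - product 7 (Keyboard): category_id=2 -> matches Outdoor
  - product 8 (Mouse): category_id=4 -> matches Tools
  - product 9 (Lamp): category_id=2 -> matches Outdoor
So 2 of 9 rows are dropped.

SQL:
SELECT a.name, b.name AS category
FROM products a
INNER JOIN categories b ON a.category_id = b.id

Result:
name     | category 
---------+----------
Laptop   | Tools    
Phone    | Outdoor  
Monitor  | Furniture
Cable    | Outdoor  
Keyboard | Outdoor  
Mouse    | Tools    
Lamp     | Outdoor  


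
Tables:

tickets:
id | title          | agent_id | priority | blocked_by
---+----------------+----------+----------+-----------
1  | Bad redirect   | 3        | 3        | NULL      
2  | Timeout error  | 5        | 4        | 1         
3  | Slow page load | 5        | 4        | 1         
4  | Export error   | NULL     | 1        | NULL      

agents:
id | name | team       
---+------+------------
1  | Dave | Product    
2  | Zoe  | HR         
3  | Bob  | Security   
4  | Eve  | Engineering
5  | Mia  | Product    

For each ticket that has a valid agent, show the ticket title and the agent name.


INNER JOIN keeps only tickets rows whose agent_id matches an id in agents. Walk through each ticket:
  - ticket 1 (Bad redirect): agent_id=3 -> matches Bob
  - ticket 2 (Timeout error): agent_id=5 -> matches Mia
  - ticket 3 (Slow page load): agent_id=5 -> matches Mia
  - ticket 4 (Export error): agent_id=NULL, no match -> dropped
So 1 of 4 rows is dropped.

SQL:
SELECT a.title, b.name AS agent
FROM tickets a
INNER JOIN agents b ON a.agent_id = b.id

Result:
title          | agent
---------------+------
Bad redirect   | Bob  
Timeout error  | Mia  
Slow page load | Mia  


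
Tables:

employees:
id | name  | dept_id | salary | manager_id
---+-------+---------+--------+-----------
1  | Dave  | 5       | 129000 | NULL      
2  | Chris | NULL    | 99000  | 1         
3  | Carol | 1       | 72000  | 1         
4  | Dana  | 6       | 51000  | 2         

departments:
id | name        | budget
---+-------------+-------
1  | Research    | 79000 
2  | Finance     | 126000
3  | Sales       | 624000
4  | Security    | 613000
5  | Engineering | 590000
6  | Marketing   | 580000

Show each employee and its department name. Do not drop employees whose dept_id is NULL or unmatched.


LEFT JOIN keeps every row from employees (the left table); where dept_id has no match in departments, the department columns become NULL. Walk through each employee:
  - employee 1 (Dave): dept_id=5 -> matches Engineering
  - employee 2 (Chris): dept_id=NULL, no match -> kept with NULL
  - employee 3 (Carol): dept_id=1 -> matches Research
  - employee 4 (Dana): dept_id=6 -> matches Marketing
All 4 rows appear; 1 has NULL department.

SQL:
SELECT a.name, b.name AS department
FROM employees a
LEFT JOIN departments b ON a.dept_id = b.id

Result:
name  | department 
------+------------
Dave  | Engineering
Chris | NULL       
Carol | Research   
Dana  | Marketing  


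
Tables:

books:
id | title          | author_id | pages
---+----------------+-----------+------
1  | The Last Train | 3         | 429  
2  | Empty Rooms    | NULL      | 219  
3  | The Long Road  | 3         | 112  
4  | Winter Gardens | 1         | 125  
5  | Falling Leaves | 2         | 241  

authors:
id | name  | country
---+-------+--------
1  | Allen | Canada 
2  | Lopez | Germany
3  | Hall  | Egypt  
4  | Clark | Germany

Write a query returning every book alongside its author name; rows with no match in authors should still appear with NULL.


LEFT JOIN keeps every row from books (the left table); where author_id has no match in authors, the author columns become NULL. Walk through each book:
  - book 1 (The Last Train): author_id=3 -> matches Hall
  - book 2 (Empty Rooms): author_id=NULL, no match -> kept with NULL
  - book 3 (The Long Road): author_id=3 -> matches Hall
  - book 4 (Winter Gardens): author_id=1 -> matches Allen
  - book 5 (Falling Leaves): author_id=2 -> matches Lopez
All 5 rows appear; 1 has NULL author.

SQL:
SELECT a.title, b.name AS author
FROM books a
LEFT JOIN authors b ON a.author_id = b.id

Result:
title          | author
---------------+-------
The Last Train | Hall  
Empty Rooms    | NULL  
The Long Road  | Hall  
Winter Gardens | Allen 
Falling Leaves | Lopez 


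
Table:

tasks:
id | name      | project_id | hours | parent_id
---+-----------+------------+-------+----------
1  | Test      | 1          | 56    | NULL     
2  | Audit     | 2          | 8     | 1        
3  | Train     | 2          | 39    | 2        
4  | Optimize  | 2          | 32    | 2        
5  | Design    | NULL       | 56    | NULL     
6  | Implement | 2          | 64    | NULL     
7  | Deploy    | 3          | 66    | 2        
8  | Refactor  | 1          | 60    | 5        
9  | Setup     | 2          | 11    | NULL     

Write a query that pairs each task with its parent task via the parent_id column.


This is a self-join: tasks is joined to a second copy of itself, matching each row's parent_id to another row's id. Use LEFT JOIN so rows with parent_id=NULL are kept.
  - task 1 (Test): parent_id=NULL -> NULL
  - task 2 (Audit): parent_id=1 -> Test
  - task 3 (Train): parent_id=2 -> Audit
  - task 4 (Optimize): parent_id=2 -> Audit
  - task 5 (Design): parent_id=NULL -> NULL
  - task 6 (Implement): parent_id=NULL -> NULL
  - task 7 (Deploy): parent_id=2 -> Audit
  - task 8 (Refactor): parent_id=5 -> Design
  - task 9 (Setup): parent_id=NULL -> NULL

SQL:
SELECT a.name AS item, b.name AS parent
FROM tasks a
LEFT JOIN tasks b ON a.parent_id = b.id

Result:
item      | parent
----------+-------
Test      | NULL  
Audit     | Test  
Train     | Audit 
Optimize  | Audit 
Design    | NULL  
Implement | NULL  
Deploy    | Audit 
Refactor  | Design
Setup     | NULL  


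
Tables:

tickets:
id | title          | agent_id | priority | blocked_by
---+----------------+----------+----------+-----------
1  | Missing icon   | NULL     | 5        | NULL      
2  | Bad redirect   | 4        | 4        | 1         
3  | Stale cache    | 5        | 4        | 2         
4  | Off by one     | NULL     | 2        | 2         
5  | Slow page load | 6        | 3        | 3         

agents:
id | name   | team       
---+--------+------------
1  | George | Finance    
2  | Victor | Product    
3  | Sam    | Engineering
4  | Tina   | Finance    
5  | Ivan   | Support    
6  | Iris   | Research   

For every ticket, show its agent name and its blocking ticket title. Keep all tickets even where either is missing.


Two LEFT JOINs from the same base table tickets: one to agents via agent_id, one to tickets itself via blocked_by. Both are LEFT so every ticket is preserved.
Match against agents:
  - ticket 1 (Missing icon): agent_id=NULL, no match -> kept with NULL
  - ticket 2 (Bad redirect): agent_id=4 -> matches Tina
  - ticket 3 (Stale cache): agent_id=5 -> matches Ivan
  - ticket 4 (Off by one): agent_id=NULL, no match -> kept with NULL
  - ticket 5 (Slow page load): agent_id=6 -> matches Iris
Match against tickets (self):
  - ticket 1 (Missing icon): blocked_by=NULL -> NULL
  - ticket 2 (Bad redirect): blocked_by=1 -> Missing icon
  - ticket 3 (Stale cache): blocked_by=2 -> Bad redirect
  - ticket 4 (Off by one): blocked_by=2 -> Bad redirect
  - ticket 5 (Slow page load): blocked_by=3 -> Stale cache

SQL:
SELECT a.title, b.name AS agent, c.title AS blocked_by
FROM tickets a
LEFT JOIN agents b ON a.agent_id = b.id
LEFT JOIN tickets c ON a.blocked_by = c.id

Result:
title          | agent | blocked_by  
---------------+-------+-------------
Missing icon   | NULL  | NULL        
Bad redirect   | Tina  | Missing icon
Stale cache    | Ivan  | Bad redirect
Off by one     | NULL  | Bad redirect
Slow page load | Iris  | Stale cache 


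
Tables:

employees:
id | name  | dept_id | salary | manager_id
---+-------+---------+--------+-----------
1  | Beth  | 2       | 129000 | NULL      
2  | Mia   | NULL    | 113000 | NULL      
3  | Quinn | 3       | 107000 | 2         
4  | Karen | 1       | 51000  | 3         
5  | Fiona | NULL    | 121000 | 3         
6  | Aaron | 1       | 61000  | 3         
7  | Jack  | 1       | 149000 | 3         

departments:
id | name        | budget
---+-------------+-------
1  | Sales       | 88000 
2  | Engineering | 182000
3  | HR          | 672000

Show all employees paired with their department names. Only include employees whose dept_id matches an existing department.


INNER JOIN keeps only employees rows whose dept_id matches an id in departments. Walk through each employee:
  - employee 1 (Beth): dept_id=2 -> matches Engineering
  - employee 2 (Mia): dept_id=NULL, no match -> dropped
  - employee 3 (Quinn): dept_id=3 -> matches HR
  - employee 4 (Karen): dept_id=1 -> matches Sales
  - employee 5 (Fiona): dept_id=NULL, no match -> dropped
  - employee 6 (Aaron): dept_id=1 -> matches Sales
  - employee 7 (Jack): dept_id=1 -> matches Sales
So 2 of 7 rows are dropped.

SQL:
SELECT a.name, b.name AS department
FROM employees a
INNER JOIN departments b ON a.dept_id = b.id

Result:
name  | department 
------+------------
Beth  | Engineering
Quinn | HR         
Karen | Sales      
Aaron | Sales      
Jack  | Sales      


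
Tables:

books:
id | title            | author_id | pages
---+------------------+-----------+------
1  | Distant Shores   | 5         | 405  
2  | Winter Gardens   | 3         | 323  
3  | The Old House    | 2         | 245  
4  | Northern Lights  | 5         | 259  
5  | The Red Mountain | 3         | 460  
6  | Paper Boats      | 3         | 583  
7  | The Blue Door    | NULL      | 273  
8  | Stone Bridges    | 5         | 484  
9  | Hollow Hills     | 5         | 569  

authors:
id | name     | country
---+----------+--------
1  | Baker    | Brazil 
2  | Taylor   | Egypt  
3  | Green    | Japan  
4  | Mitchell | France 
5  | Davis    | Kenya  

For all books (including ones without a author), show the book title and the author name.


LEFT JOIN keeps every row from books (the left table); where author_id has no match in authors, the author columns become NULL. Walk through each book:
  - book 1 (Distant Shores): author_id=5 -> matches Davis
  - book 2 (Winter Gardens): author_id=3 -> matches Green
  - book 3 (The Old House): author_id=2 -> matches Taylor
  - book 4 (Northern Lights): author_id=5 -> matches Davis
  - book 5 (The Red Mountain): author_id=3 -> matches Green
  - book 6 (Paper Boats): author_id=3 -> matches Green
  - book 7 (The Blue Door): author_id=NULL, no match -> kept with NULL
  - book 8 (Stone Bridges): author_id=5 -> matches Davis
  - book 9 (Hollow Hills): author_id=5 -> matches Davis
All 9 rows appear; 1 has NULL author.

SQL:
SELECT a.title, b.name AS author
FROM books a
LEFT JOIN authors b ON a.author_id = b.id

Result:
title            | author
-----------------+-------
Distant Shores   | Davis 
Winter Gardens   | Green 
The Old House    | Taylor
Northern Lights  | Davis 
The Red Mountain | Green 
Paper Boats      | Green 
The Blue Door    | NULL  
Stone Bridges    | Davis 
Hollow Hills     | Davis 


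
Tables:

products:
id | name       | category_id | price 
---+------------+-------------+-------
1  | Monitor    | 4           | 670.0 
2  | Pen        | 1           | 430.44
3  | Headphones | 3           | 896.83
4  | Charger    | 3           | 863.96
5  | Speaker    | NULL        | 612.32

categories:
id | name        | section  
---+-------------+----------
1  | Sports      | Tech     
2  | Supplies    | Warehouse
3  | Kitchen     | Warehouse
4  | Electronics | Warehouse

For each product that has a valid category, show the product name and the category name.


INNER JOIN keeps only products rows whose category_id matches an id in categories. Walk through each product:
  - product 1 (Monitor): category_id=4 -> matches Electronics
  - product 2 (Pen): category_id=1 -> matches Sports
  - product 3 (Headphones): category_id=3 -> matches Kitchen
  - product 4 (Charger): category_id=3 -> matches Kitchen
  - product 5 (Speaker): category_id=NULL, no match -> dropped
So 1 of 5 rows is dropped.

SQL:
SELECT a.name, b.name AS category
FROM products a
INNER JOIN categories b ON a.category_id = b.id

Result:
name       | category   
-----------+------------
Monitor    | Electronics
Pen        | Sports     
Headphones | Kitchen    
Charger    | Kitchen    


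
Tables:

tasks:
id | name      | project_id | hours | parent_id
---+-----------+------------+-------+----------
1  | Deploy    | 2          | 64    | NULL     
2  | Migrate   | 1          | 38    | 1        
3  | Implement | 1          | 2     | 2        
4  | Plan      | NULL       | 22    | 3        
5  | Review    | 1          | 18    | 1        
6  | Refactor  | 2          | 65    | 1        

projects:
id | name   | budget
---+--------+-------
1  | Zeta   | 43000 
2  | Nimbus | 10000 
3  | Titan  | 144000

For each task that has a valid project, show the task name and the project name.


INNER JOIN keeps only tasks rows whose project_id matches an id in projects. Walk through each task:
  - task 1 (Deploy): project_id=2 -> matches Nimbus
  - task 2 (Migrate): project_id=1 -> matches Zeta
  - task 3 (Implement): project_id=1 -> matches Zeta
  - task 4 (Plan): project_id=NULL, no match -> dropped
  - task 5 (Review): project_id=1 -> matches Zeta
  - task 6 (Refactor): project_id=2 -> matches Nimbus
So 1 of 6 rows is dropped.

SQL:
SELECT a.name, b.name AS project
FROM tasks a
INNER JOIN projects b ON a.project_id = b.id

Result:
name      | project
----------+--------
Deploy    | Nimbus 
Migrate   | Zeta   
Implement | Zeta   
Review    | Zeta   
Refactor  | Nimbus 


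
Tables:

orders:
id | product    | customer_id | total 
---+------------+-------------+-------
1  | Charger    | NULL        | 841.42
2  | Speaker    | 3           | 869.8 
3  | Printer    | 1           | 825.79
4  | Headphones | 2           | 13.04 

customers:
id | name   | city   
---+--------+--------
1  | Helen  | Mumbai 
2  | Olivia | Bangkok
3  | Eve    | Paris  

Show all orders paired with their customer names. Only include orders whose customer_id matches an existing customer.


INNER JOIN keeps only orders rows whose customer_id matches an id in customers. Walk through each order:
  - order 1 (Charger): customer_id=NULL, no match -> dropped
  - order 2 (Speaker): customer_id=3 -> matches Eve
  - order 3 (Printer): customer_id=1 -> matches Helen
  - order 4 (Headphones): customer_id=2 -> matches Olivia
So 1 of 4 rows is dropped.

SQL:
SELECT a.product, b.name AS customer
FROM orders a
INNER JOIN customers b ON a.customer_id = b.id

Result:
product    | customer
-----------+---------
Speaker    | Eve     
Printer    | Helen   
Headphones | Olivia  


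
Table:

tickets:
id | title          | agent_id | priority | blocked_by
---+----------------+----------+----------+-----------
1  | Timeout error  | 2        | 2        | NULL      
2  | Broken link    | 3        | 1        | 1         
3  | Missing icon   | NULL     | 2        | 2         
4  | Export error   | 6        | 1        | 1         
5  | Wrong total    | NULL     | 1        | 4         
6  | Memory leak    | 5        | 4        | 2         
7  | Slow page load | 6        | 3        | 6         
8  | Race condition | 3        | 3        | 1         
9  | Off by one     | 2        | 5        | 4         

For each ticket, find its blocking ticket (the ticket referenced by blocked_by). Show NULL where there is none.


This is a self-join: tickets is joined to a second copy of itself, matching each row's blocked_by to another row's id. Use LEFT JOIN so rows with blocked_by=NULL are kept.
  - ticket 1 (Timeout error): blocked_by=NULL -> NULL
  - ticket 2 (Broken link): blocked_by=1 -> Timeout error
  - ticket 3 (Missing icon): blocked_by=2 -> Broken link
  - ticket 4 (Export error): blocked_by=1 -> Timeout error
  - ticket 5 (Wrong total): blocked_by=4 -> Export error
  - ticket 6 (Memory leak): blocked_by=2 -> Broken link
  - ticket 7 (Slow page load): blocked_by=6 -> Memory leak
  - ticket 8 (Race condition): blocked_by=1 -> Timeout error
  - ticket 9 (Off by one): blocked_by=4 -> Export error

SQL:
SELECT a.title AS item, b.title AS blocked_by
FROM tickets a
LEFT JOIN tickets b ON a.blocked_by = b.id

Result:
item           | blocked_by   
---------------+--------------
Timeout error  | NULL         
Broken link    | Timeout error
Missing icon   | Broken link  
Export error   | Timeout error
Wrong total    | Export error 
Memory leak    | Broken link  
Slow page load | Memory leak  
Race condition | Timeout error
Off by one     | Export error 
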